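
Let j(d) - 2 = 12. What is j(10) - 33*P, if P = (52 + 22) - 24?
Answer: -1636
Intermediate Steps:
j(d) = 14 (j(d) = 2 + 12 = 14)
P = 50 (P = 74 - 24 = 50)
j(10) - 33*P = 14 - 33*50 = 14 - 1650 = -1636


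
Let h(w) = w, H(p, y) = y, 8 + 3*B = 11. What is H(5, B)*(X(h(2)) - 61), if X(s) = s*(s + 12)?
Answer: -33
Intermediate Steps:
B = 1 (B = -8/3 + (⅓)*11 = -8/3 + 11/3 = 1)
X(s) = s*(12 + s)
H(5, B)*(X(h(2)) - 61) = 1*(2*(12 + 2) - 61) = 1*(2*14 - 61) = 1*(28 - 61) = 1*(-33) = -33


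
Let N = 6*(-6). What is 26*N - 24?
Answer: -960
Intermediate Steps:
N = -36
26*N - 24 = 26*(-36) - 24 = -936 - 24 = -960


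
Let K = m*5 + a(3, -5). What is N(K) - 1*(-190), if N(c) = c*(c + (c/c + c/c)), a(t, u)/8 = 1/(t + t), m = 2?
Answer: 3070/9 ≈ 341.11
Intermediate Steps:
a(t, u) = 4/t (a(t, u) = 8/(t + t) = 8/((2*t)) = 8*(1/(2*t)) = 4/t)
K = 34/3 (K = 2*5 + 4/3 = 10 + 4*(⅓) = 10 + 4/3 = 34/3 ≈ 11.333)
N(c) = c*(2 + c) (N(c) = c*(c + (1 + 1)) = c*(c + 2) = c*(2 + c))
N(K) - 1*(-190) = 34*(2 + 34/3)/3 - 1*(-190) = (34/3)*(40/3) + 190 = 1360/9 + 190 = 3070/9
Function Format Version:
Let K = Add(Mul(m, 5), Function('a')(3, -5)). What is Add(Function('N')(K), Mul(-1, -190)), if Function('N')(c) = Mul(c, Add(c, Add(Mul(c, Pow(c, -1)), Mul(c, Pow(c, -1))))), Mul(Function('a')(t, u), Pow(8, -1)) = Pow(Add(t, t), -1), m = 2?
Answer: Rational(3070, 9) ≈ 341.11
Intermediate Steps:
Function('a')(t, u) = Mul(4, Pow(t, -1)) (Function('a')(t, u) = Mul(8, Pow(Add(t, t), -1)) = Mul(8, Pow(Mul(2, t), -1)) = Mul(8, Mul(Rational(1, 2), Pow(t, -1))) = Mul(4, Pow(t, -1)))
K = Rational(34, 3) (K = Add(Mul(2, 5), Mul(4, Pow(3, -1))) = Add(10, Mul(4, Rational(1, 3))) = Add(10, Rational(4, 3)) = Rational(34, 3) ≈ 11.333)
Function('N')(c) = Mul(c, Add(2, c)) (Function('N')(c) = Mul(c, Add(c, Add(1, 1))) = Mul(c, Add(c, 2)) = Mul(c, Add(2, c)))
Add(Function('N')(K), Mul(-1, -190)) = Add(Mul(Rational(34, 3), Add(2, Rational(34, 3))), Mul(-1, -190)) = Add(Mul(Rational(34, 3), Rational(40, 3)), 190) = Add(Rational(1360, 9), 190) = Rational(3070, 9)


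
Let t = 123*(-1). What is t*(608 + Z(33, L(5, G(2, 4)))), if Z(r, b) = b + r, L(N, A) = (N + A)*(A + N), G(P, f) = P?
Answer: -84870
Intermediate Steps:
t = -123
L(N, A) = (A + N)**2 (L(N, A) = (A + N)*(A + N) = (A + N)**2)
t*(608 + Z(33, L(5, G(2, 4)))) = -123*(608 + ((2 + 5)**2 + 33)) = -123*(608 + (7**2 + 33)) = -123*(608 + (49 + 33)) = -123*(608 + 82) = -123*690 = -84870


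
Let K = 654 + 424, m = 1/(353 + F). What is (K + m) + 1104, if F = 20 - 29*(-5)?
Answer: 1130277/518 ≈ 2182.0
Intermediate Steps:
F = 165 (F = 20 + 145 = 165)
m = 1/518 (m = 1/(353 + 165) = 1/518 ≈ 0.0019305)
K = 1078
(K + m) + 1104 = (1078 + 1/518) + 1104 = 558405/518 + 1104 = 1130277/518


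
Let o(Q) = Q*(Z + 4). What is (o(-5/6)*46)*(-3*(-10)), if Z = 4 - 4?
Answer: -4600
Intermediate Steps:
Z = 0
o(Q) = 4*Q (o(Q) = Q*(0 + 4) = Q*4 = 4*Q)
(o(-5/6)*46)*(-3*(-10)) = ((4*(-5/6))*46)*(-3*(-10)) = ((4*(-5*1/6))*46)*30 = ((4*(-5/6))*46)*30 = -10/3*46*30 = -460/3*30 = -4600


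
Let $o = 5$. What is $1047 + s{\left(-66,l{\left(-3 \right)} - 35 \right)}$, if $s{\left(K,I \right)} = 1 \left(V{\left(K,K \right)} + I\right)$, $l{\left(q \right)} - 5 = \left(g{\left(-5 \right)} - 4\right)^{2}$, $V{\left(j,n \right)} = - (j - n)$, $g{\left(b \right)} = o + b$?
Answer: $1033$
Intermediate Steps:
$g{\left(b \right)} = 5 + b$
$V{\left(j,n \right)} = n - j$
$l{\left(q \right)} = 21$ ($l{\left(q \right)} = 5 + \left(\left(5 - 5\right) - 4\right)^{2} = 5 + \left(0 - 4\right)^{2} = 5 + \left(-4\right)^{2} = 5 + 16 = 21$)
$s{\left(K,I \right)} = I$ ($s{\left(K,I \right)} = 1 \left(\left(K - K\right) + I\right) = 1 \left(0 + I\right) = 1 I = I$)
$1047 + s{\left(-66,l{\left(-3 \right)} - 35 \right)} = 1047 + \left(21 - 35\right) = 1047 - 14 = 1033$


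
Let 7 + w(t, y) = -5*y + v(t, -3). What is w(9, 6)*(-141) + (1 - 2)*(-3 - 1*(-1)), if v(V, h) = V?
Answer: 3950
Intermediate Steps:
w(t, y) = -7 + t - 5*y (w(t, y) = -7 + (-5*y + t) = -7 + (t - 5*y) = -7 + t - 5*y)
w(9, 6)*(-141) + (1 - 2)*(-3 - 1*(-1)) = (-7 + 9 - 5*6)*(-141) + (1 - 2)*(-3 - 1*(-1)) = (-7 + 9 - 30)*(-141) - (-3 + 1) = -28*(-141) - 1*(-2) = 3948 + 2 = 3950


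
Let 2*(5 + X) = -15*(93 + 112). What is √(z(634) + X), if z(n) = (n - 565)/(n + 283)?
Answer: I*√5188032038/1834 ≈ 39.274*I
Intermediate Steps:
z(n) = (-565 + n)/(283 + n)
X = -3085/2 (X = -5 + (-15*(93 + 112))/2 = -5 + (-15*205)/2 = -5 + (½)*(-3075) = -5 - 3075/2 = -3085/2 ≈ -1542.5)
√(z(634) + X) = √((-565 + 634)/(283 + 634) - 3085/2) = √(69/917 - 3085/2) = √(-2828807/1834) = I*√5188032038/1834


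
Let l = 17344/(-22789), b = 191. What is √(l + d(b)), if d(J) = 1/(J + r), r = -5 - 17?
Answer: I*√392179407/22789 ≈ 0.86899*I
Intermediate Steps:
r = -22
d(J) = 1/(-22 + J) (d(J) = 1/(J - 22) = 1/(-22 + J))
l = -17344/22789 (l = 17344*(-1/22789) = -17344/22789 ≈ -0.76107)
√(l + d(b)) = √(-17344/22789 + 1/(-22 + 191)) = √(-17344/22789 + 1/169) = √(-223719/296257) = I*√392179407/22789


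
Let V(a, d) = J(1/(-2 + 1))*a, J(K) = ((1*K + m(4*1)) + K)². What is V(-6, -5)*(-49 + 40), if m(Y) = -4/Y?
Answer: 486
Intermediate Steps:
J(K) = (-1 + 2*K)² (J(K) = ((1*K - 4/(4*1)) + K)² = ((K - 4/4) + K)² = ((K - 4*¼) + K)² = ((K - 1) + K)² = ((-1 + K) + K)² = (-1 + 2*K)²)
V(a, d) = 9*a (V(a, d) = (-1 + 2/(-2 + 1))²*a = (-1 + 2/(-1))²*a = (-1 + 2*(-1))²*a = (-1 - 2)²*a = (-3)²*a = 9*a)
V(-6, -5)*(-49 + 40) = (9*(-6))*(-49 + 40) = -54*(-9) = 486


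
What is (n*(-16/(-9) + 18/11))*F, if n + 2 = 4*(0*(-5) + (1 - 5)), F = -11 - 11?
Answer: 1352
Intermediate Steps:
F = -22
n = -18 (n = -2 + 4*(0*(-5) + (1 - 5)) = -2 + 4*(0 - 4) = -2 + 4*(-4) = -2 - 16 = -18)
(n*(-16/(-9) + 18/11))*F = -18*(-16/(-9) + 18/11)*(-22) = -18*(-16*(-1/9) + 18*(1/11))*(-22) = -18*(16/9 + 18/11)*(-22) = -18*338/99*(-22) = -676/11*(-22) = 1352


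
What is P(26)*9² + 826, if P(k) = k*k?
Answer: 55582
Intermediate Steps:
P(k) = k²
P(26)*9² + 826 = 26²*9² + 826 = 676*81 + 826 = 54756 + 826 = 55582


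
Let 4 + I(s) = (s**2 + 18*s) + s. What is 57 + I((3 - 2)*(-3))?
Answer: 5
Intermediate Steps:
I(s) = -4 + s**2 + 19*s (I(s) = -4 + ((s**2 + 18*s) + s) = -4 + (s**2 + 19*s) = -4 + s**2 + 19*s)
57 + I((3 - 2)*(-3)) = 57 + (-4 + ((3 - 2)*(-3))**2 + 19*((3 - 2)*(-3))) = 57 + (-4 + (1*(-3))**2 + 19*(1*(-3))) = 57 + (-4 + (-3)**2 + 19*(-3)) = 57 + (-4 + 9 - 57) = 57 - 52 = 5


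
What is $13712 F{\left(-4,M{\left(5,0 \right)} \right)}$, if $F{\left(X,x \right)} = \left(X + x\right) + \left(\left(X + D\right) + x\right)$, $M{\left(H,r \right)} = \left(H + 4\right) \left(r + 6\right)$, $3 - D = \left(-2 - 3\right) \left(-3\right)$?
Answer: $1206656$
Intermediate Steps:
$D = -12$ ($D = 3 - \left(-2 - 3\right) \left(-3\right) = 3 - \left(-5\right) \left(-3\right) = 3 - 15 = -12$)
$M{\left(H,r \right)} = \left(4 + H\right) \left(6 + r\right)$
$F{\left(X,x \right)} = -12 + 2 X + 2 x$ ($F{\left(X,x \right)} = \left(X + x\right) + \left(\left(X - 12\right) + x\right) = \left(X + x\right) + \left(\left(-12 + X\right) + x\right) = \left(X + x\right) + \left(-12 + X + x\right) = -12 + 2 X + 2 x$)
$13712 F{\left(-4,M{\left(5,0 \right)} \right)} = 13712 \left(-12 + 2 \left(-4\right) + 2 \left(24 + 4 \cdot 0 + 6 \cdot 5 + 5 \cdot 0\right)\right) = 13712 \left(-12 - 8 + 2 \left(24 + 0 + 30 + 0\right)\right) = 13712 \left(-12 - 8 + 2 \cdot 54\right) = 13712 \left(-12 - 8 + 108\right) = 13712 \cdot 88 = 1206656$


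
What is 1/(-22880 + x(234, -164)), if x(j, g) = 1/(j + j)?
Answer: -468/10707839 ≈ -4.3706e-5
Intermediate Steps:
x(j, g) = 1/(2*j)
1/(-22880 + x(234, -164)) = 1/(-22880 + (1/2)/234) = 1/(-22880 + (1/2)*(1/234)) = 1/(-22880 + 1/468) = 1/(-10707839/468) = -468/10707839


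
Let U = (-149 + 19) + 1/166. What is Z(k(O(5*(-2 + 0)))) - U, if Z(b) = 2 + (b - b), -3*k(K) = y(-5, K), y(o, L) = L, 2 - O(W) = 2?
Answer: 21911/166 ≈ 131.99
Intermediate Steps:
O(W) = 0 (O(W) = 2 - 1*2 = 2 - 2 = 0)
k(K) = -K/3
Z(b) = 2 (Z(b) = 2 + 0 = 2)
U = -21579/166 (U = -130 + 1/166 = -21579/166 ≈ -129.99)
Z(k(O(5*(-2 + 0)))) - U = 2 - 1*(-21579/166) = 2 + 21579/166 = 21911/166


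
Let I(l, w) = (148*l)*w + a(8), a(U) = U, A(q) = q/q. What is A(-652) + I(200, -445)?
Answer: -13171991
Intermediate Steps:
A(q) = 1
I(l, w) = 8 + 148*l*w (I(l, w) = (148*l)*w + 8 = 148*l*w + 8 = 8 + 148*l*w)
A(-652) + I(200, -445) = 1 + (8 + 148*200*(-445)) = 1 + (8 - 13172000) = 1 - 13171992 = -13171991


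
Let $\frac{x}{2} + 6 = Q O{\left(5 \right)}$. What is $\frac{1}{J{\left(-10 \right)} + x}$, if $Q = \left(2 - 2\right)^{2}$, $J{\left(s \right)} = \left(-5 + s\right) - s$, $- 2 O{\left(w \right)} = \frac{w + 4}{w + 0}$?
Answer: $- \frac{1}{17} \approx -0.058824$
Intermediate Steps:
$O{\left(w \right)} = - \frac{4 + w}{2 w}$ ($O{\left(w \right)} = - \frac{\left(w + 4\right) \frac{1}{w + 0}}{2} = - \frac{\left(4 + w\right) \frac{1}{w}}{2} = - \frac{\frac{1}{w} \left(4 + w\right)}{2} = - \frac{4 + w}{2 w}$)
$J{\left(s \right)} = -5$
$Q = 0$ ($Q = 0^{2} = 0$)
$x = -12$ ($x = -12 + 2 \cdot 0 \frac{-4 - 5}{2 \cdot 5} = -12 + 2 \cdot 0 \cdot \frac{1}{2} \cdot \frac{1}{5} \left(-4 - 5\right) = -12 + 2 \cdot 0 \cdot \frac{1}{2} \cdot \frac{1}{5} \left(-9\right) = -12 + 2 \cdot 0 \left(- \frac{9}{10}\right) = -12 + 2 \cdot 0 = -12 + 0 = -12$)
$\frac{1}{J{\left(-10 \right)} + x} = \frac{1}{-5 - 12} = \frac{1}{-17} = - \frac{1}{17}$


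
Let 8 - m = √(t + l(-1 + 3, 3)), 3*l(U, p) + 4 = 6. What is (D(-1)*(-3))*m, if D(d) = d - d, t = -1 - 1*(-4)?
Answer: 0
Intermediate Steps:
l(U, p) = ⅔ (l(U, p) = -4/3 + (⅓)*6 = -4/3 + 2 = ⅔)
t = 3 (t = -1 + 4 = 3)
D(d) = 0
m = 8 - √33/3 (m = 8 - √(3 + ⅔) = 8 - √(11/3) = 8 - √33/3 ≈ 6.0851)
(D(-1)*(-3))*m = (0*(-3))*(8 - √33/3) = 0*(8 - √33/3) = 0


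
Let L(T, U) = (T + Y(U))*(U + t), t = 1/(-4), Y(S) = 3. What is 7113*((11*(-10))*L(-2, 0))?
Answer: 391215/2 ≈ 1.9561e+5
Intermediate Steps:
t = -¼ ≈ -0.25000
L(T, U) = (3 + T)*(-¼ + U) (L(T, U) = (T + 3)*(U - ¼) = (3 + T)*(-¼ + U))
7113*((11*(-10))*L(-2, 0)) = 7113*((11*(-10))*(-¾ + 3*0 - ¼*(-2) - 2*0)) = 7113*(-110*(-¾ + 0 + ½ + 0)) = 7113*(-110*(-¼)) = 7113*(55/2) = 391215/2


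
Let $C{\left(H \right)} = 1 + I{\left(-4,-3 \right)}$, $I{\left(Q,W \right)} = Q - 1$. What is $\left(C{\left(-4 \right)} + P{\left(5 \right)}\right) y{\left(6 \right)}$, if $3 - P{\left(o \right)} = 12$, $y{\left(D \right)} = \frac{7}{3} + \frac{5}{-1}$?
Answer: $\frac{104}{3} \approx 34.667$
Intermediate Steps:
$y{\left(D \right)} = - \frac{8}{3}$ ($y{\left(D \right)} = 7 \cdot \frac{1}{3} + 5 \left(-1\right) = \frac{7}{3} - 5 = - \frac{8}{3}$)
$P{\left(o \right)} = -9$ ($P{\left(o \right)} = 3 - 12 = -9$)
$I{\left(Q,W \right)} = -1 + Q$
$C{\left(H \right)} = -4$ ($C{\left(H \right)} = 1 - 5 = -4$)
$\left(C{\left(-4 \right)} + P{\left(5 \right)}\right) y{\left(6 \right)} = \left(-4 - 9\right) \left(- \frac{8}{3}\right) = \left(-13\right) \left(- \frac{8}{3}\right) = \frac{104}{3}$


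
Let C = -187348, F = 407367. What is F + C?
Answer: 220019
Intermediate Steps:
F + C = 407367 - 187348 = 220019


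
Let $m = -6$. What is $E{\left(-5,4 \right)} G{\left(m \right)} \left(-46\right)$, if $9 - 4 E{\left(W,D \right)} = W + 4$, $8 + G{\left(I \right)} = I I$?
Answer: $-3220$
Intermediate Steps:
$G{\left(I \right)} = -8 + I^{2}$ ($G{\left(I \right)} = -8 + I I = -8 + I^{2}$)
$E{\left(W,D \right)} = \frac{5}{4} - \frac{W}{4}$ ($E{\left(W,D \right)} = \frac{9}{4} - \frac{W + 4}{4} = \frac{9}{4} - \frac{4 + W}{4} = \frac{9}{4} - \left(1 + \frac{W}{4}\right) = \frac{5}{4} - \frac{W}{4}$)
$E{\left(-5,4 \right)} G{\left(m \right)} \left(-46\right) = \left(\frac{5}{4} - - \frac{5}{4}\right) \left(-8 + \left(-6\right)^{2}\right) \left(-46\right) = \left(\frac{5}{4} + \frac{5}{4}\right) \left(-8 + 36\right) \left(-46\right) = \frac{5}{2} \cdot 28 \left(-46\right) = 70 \left(-46\right) = -3220$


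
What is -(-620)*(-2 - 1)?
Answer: -1860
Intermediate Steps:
-(-620)*(-2 - 1) = -(-620)*(-3) = -155*12 = -1860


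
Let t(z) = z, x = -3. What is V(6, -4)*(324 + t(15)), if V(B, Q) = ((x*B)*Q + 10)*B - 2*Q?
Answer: 169500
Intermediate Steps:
V(B, Q) = -2*Q + B*(10 - 3*B*Q) (V(B, Q) = ((-3*B)*Q + 10)*B - 2*Q = (-3*B*Q + 10)*B - 2*Q = (10 - 3*B*Q)*B - 2*Q = B*(10 - 3*B*Q) - 2*Q = -2*Q + B*(10 - 3*B*Q))
V(6, -4)*(324 + t(15)) = (-2*(-4) + 10*6 - 3*(-4)*6²)*(324 + 15) = (8 + 60 - 3*(-4)*36)*339 = (8 + 60 + 432)*339 = 500*339 = 169500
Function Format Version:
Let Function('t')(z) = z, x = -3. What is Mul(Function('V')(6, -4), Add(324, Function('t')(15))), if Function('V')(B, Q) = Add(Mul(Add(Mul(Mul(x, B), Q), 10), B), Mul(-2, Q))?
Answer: 169500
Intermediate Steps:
Function('V')(B, Q) = Add(Mul(-2, Q), Mul(B, Add(10, Mul(-3, B, Q)))) (Function('V')(B, Q) = Add(Mul(Add(Mul(Mul(-3, B), Q), 10), B), Mul(-2, Q)) = Add(Mul(Add(Mul(-3, B, Q), 10), B), Mul(-2, Q)) = Add(Mul(Add(10, Mul(-3, B, Q)), B), Mul(-2, Q)) = Add(Mul(B, Add(10, Mul(-3, B, Q))), Mul(-2, Q)) = Add(Mul(-2, Q), Mul(B, Add(10, Mul(-3, B, Q)))))
Mul(Function('V')(6, -4), Add(324, Function('t')(15))) = Mul(Add(Mul(-2, -4), Mul(10, 6), Mul(-3, -4, Pow(6, 2))), Add(324, 15)) = Mul(Add(8, 60, Mul(-3, -4, 36)), 339) = Mul(Add(8, 60, 432), 339) = Mul(500, 339) = 169500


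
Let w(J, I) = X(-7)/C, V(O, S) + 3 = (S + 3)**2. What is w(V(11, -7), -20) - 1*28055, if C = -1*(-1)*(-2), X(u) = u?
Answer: -56103/2 ≈ -28052.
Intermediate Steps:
C = -2 (C = 1*(-2) = -2)
V(O, S) = -3 + (3 + S)**2 (V(O, S) = -3 + (S + 3)**2 = -3 + (3 + S)**2)
w(J, I) = 7/2 (w(J, I) = -7/(-2) = -7*(-1/2) = 7/2)
w(V(11, -7), -20) - 1*28055 = 7/2 - 1*28055 = 7/2 - 28055 = -56103/2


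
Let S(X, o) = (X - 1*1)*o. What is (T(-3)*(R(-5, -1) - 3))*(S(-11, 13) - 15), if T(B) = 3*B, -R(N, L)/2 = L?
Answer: -1539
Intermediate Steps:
R(N, L) = -2*L
S(X, o) = o*(-1 + X) (S(X, o) = (X - 1)*o = (-1 + X)*o = o*(-1 + X))
(T(-3)*(R(-5, -1) - 3))*(S(-11, 13) - 15) = ((3*(-3))*(-2*(-1) - 3))*(13*(-1 - 11) - 15) = (-9*(2 - 3))*(13*(-12) - 15) = (-9*(-1))*(-156 - 15) = 9*(-171) = -1539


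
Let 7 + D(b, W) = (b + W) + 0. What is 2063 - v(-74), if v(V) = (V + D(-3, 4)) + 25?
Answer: 2118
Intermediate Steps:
D(b, W) = -7 + W + b (D(b, W) = -7 + ((b + W) + 0) = -7 + ((W + b) + 0) = -7 + (W + b) = -7 + W + b)
v(V) = 19 + V (v(V) = (V + (-7 + 4 - 3)) + 25 = (V - 6) + 25 = (-6 + V) + 25 = 19 + V)
2063 - v(-74) = 2063 - (19 - 74) = 2063 - 1*(-55) = 2063 + 55 = 2118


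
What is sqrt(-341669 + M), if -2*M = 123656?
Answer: 3*I*sqrt(44833) ≈ 635.21*I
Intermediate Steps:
M = -61828 (M = -1/2*123656 = -61828)
sqrt(-341669 + M) = sqrt(-341669 - 61828) = sqrt(-403497) = 3*I*sqrt(44833)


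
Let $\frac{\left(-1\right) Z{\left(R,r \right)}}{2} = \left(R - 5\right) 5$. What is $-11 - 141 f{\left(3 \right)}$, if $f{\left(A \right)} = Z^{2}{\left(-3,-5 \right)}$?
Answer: $-902411$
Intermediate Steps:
$Z{\left(R,r \right)} = 50 - 10 R$ ($Z{\left(R,r \right)} = - 2 \left(R - 5\right) 5 = - 2 \left(-5 + R\right) 5 = - 2 \left(-25 + 5 R\right) = 50 - 10 R$)
$f{\left(A \right)} = 6400$ ($f{\left(A \right)} = \left(50 - -30\right)^{2} = \left(50 + 30\right)^{2} = 80^{2} = 6400$)
$-11 - 141 f{\left(3 \right)} = -11 - 902400 = -902411$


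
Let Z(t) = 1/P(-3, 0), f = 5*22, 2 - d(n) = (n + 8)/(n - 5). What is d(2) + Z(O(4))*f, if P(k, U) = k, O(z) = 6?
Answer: -94/3 ≈ -31.333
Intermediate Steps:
d(n) = 2 - (8 + n)/(-5 + n) (d(n) = 2 - (n + 8)/(n - 5) = 2 - (8 + n)/(-5 + n))
f = 110
Z(t) = -⅓ (Z(t) = 1/(-3) = -⅓)
d(2) + Z(O(4))*f = (-18 + 2)/(-5 + 2) - ⅓*110 = -16/(-3) - 110/3 = -⅓*(-16) - 110/3 = 16/3 - 110/3 = -94/3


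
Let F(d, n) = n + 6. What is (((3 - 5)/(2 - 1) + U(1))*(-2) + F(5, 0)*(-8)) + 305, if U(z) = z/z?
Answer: 259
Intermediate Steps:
F(d, n) = 6 + n
U(z) = 1
(((3 - 5)/(2 - 1) + U(1))*(-2) + F(5, 0)*(-8)) + 305 = (((3 - 5)/(2 - 1) + 1)*(-2) + (6 + 0)*(-8)) + 305 = ((-2/1 + 1)*(-2) + 6*(-8)) + 305 = ((-2*1 + 1)*(-2) - 48) + 305 = ((-2 + 1)*(-2) - 48) + 305 = (-1*(-2) - 48) + 305 = (2 - 48) + 305 = -46 + 305 = 259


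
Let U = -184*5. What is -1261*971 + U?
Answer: -1225351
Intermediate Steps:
U = -920 (U = -46*20 = -920)
-1261*971 + U = -1261*971 - 920 = -1224431 - 920 = -1225351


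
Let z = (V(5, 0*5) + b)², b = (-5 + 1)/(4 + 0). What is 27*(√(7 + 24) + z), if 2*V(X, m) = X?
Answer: 243/4 + 27*√31 ≈ 211.08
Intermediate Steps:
V(X, m) = X/2
b = -1 (b = -4/4 = -4*¼ = -1)
z = 9/4 (z = ((½)*5 - 1)² = (5/2 - 1)² = (3/2)² = 9/4 ≈ 2.2500)
27*(√(7 + 24) + z) = 27*(√(7 + 24) + 9/4) = 27*(√31 + 9/4) = 27*(9/4 + √31) = 243/4 + 27*√31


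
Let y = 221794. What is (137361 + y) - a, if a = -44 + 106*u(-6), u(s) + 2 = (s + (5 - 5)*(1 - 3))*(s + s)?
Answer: 351779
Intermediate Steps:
u(s) = -2 + 2*s**2 (u(s) = -2 + (s + (5 - 5)*(1 - 3))*(s + s) = -2 + (s + 0*(-2))*(2*s) = -2 + (s + 0)*(2*s) = -2 + s*(2*s) = -2 + 2*s**2)
a = 7376 (a = -44 + 106*(-2 + 2*(-6)**2) = -44 + 106*(-2 + 2*36) = -44 + 106*(-2 + 72) = -44 + 106*70 = -44 + 7420 = 7376)
(137361 + y) - a = (137361 + 221794) - 1*7376 = 359155 - 7376 = 351779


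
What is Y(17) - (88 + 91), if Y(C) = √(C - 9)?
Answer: -179 + 2*√2 ≈ -176.17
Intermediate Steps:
Y(C) = √(-9 + C)
Y(17) - (88 + 91) = √(-9 + 17) - (88 + 91) = √8 - 1*179 = 2*√2 - 179 = -179 + 2*√2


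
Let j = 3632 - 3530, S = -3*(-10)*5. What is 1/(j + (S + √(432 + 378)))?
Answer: 14/3483 - √10/6966 ≈ 0.0035656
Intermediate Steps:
S = 150 (S = 30*5 = 150)
j = 102
1/(j + (S + √(432 + 378))) = 1/(102 + (150 + √(432 + 378))) = 1/(102 + (150 + √810)) = 1/(102 + (150 + 9*√10)) = 1/(252 + 9*√10)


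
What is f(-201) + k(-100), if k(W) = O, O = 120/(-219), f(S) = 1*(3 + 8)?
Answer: 763/73 ≈ 10.452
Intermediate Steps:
f(S) = 11 (f(S) = 1*11 = 11)
O = -40/73 (O = 120*(-1/219) = -40/73 ≈ -0.54795)
k(W) = -40/73
f(-201) + k(-100) = 11 - 40/73 = 763/73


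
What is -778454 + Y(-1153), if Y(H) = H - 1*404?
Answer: -780011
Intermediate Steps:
Y(H) = -404 + H (Y(H) = H - 404 = -404 + H)
-778454 + Y(-1153) = -778454 + (-404 - 1153) = -778454 - 1557 = -780011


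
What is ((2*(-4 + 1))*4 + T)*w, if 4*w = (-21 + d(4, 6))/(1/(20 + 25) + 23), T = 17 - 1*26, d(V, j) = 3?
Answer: 13365/2072 ≈ 6.4503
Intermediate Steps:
T = -9 (T = 17 - 26 = -9)
w = -405/2072 (w = ((-21 + 3)/(1/(20 + 25) + 23))/4 = (-18/(1/45 + 23))/4 = (-18/1036/45)/4 = (-18*45/1036)/4 = (¼)*(-405/518) = -405/2072 ≈ -0.19546)
((2*(-4 + 1))*4 + T)*w = ((2*(-4 + 1))*4 - 9)*(-405/2072) = ((2*(-3))*4 - 9)*(-405/2072) = (-6*4 - 9)*(-405/2072) = (-24 - 9)*(-405/2072) = -33*(-405/2072) = 13365/2072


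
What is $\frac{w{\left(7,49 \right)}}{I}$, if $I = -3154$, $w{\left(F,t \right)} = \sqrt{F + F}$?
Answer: $- \frac{\sqrt{14}}{3154} \approx -0.0011863$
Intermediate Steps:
$w{\left(F,t \right)} = \sqrt{2} \sqrt{F}$ ($w{\left(F,t \right)} = \sqrt{2 F} = \sqrt{2} \sqrt{F}$)
$\frac{w{\left(7,49 \right)}}{I} = \frac{\sqrt{2} \sqrt{7}}{-3154} = \sqrt{14} \left(- \frac{1}{3154}\right) = - \frac{\sqrt{14}}{3154}$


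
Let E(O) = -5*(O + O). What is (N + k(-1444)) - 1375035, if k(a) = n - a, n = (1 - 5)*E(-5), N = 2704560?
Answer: 1330769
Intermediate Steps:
E(O) = -10*O
n = -200 (n = (1 - 5)*(-10*(-5)) = -4*50 = -200)
k(a) = -200 - a
(N + k(-1444)) - 1375035 = (2704560 + (-200 - 1*(-1444))) - 1375035 = (2704560 + (-200 + 1444)) - 1375035 = (2704560 + 1244) - 1375035 = 2705804 - 1375035 = 1330769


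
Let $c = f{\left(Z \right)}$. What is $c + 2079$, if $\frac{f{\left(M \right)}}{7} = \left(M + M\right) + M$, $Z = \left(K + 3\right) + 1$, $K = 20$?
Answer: $2583$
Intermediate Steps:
$Z = 24$ ($Z = \left(20 + 3\right) + 1 = 23 + 1 = 24$)
$f{\left(M \right)} = 21 M$ ($f{\left(M \right)} = 7 \left(\left(M + M\right) + M\right) = 7 \left(2 M + M\right) = 7 \cdot 3 M = 21 M$)
$c = 504$ ($c = 21 \cdot 24 = 504$)
$c + 2079 = 504 + 2079 = 2583$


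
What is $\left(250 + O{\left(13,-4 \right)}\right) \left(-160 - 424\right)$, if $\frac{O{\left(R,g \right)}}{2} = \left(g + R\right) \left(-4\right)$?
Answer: $-103952$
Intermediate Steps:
$O{\left(R,g \right)} = - 8 R - 8 g$ ($O{\left(R,g \right)} = 2 \left(g + R\right) \left(-4\right) = 2 \left(R + g\right) \left(-4\right) = 2 \left(- 4 R - 4 g\right) = - 8 R - 8 g$)
$\left(250 + O{\left(13,-4 \right)}\right) \left(-160 - 424\right) = \left(250 - 72\right) \left(-160 - 424\right) = \left(250 + \left(-104 + 32\right)\right) \left(-584\right) = \left(250 - 72\right) \left(-584\right) = 178 \left(-584\right) = -103952$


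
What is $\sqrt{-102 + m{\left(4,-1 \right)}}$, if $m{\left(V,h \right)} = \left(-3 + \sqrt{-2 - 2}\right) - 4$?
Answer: $\sqrt{-109 + 2 i} \approx 0.09578 + 10.441 i$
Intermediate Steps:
$m{\left(V,h \right)} = -7 + 2 i$ ($m{\left(V,h \right)} = \left(-3 + \sqrt{-4}\right) - 4 = \left(-3 + 2 i\right) - 4 = -7 + 2 i$)
$\sqrt{-102 + m{\left(4,-1 \right)}} = \sqrt{-102 - \left(7 - 2 i\right)} = \sqrt{-109 + 2 i}$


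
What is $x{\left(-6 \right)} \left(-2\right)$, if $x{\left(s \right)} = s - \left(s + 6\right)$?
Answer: $12$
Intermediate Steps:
$x{\left(s \right)} = -6$ ($x{\left(s \right)} = s - \left(6 + s\right) = -6$)
$x{\left(-6 \right)} \left(-2\right) = \left(-6\right) \left(-2\right) = 12$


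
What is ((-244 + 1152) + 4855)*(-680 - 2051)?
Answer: -15738753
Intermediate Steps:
((-244 + 1152) + 4855)*(-680 - 2051) = (908 + 4855)*(-2731) = 5763*(-2731) = -15738753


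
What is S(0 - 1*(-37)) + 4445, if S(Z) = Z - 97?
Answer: 4385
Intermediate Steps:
S(Z) = -97 + Z
S(0 - 1*(-37)) + 4445 = (-97 + (0 - 1*(-37))) + 4445 = (-97 + (0 + 37)) + 4445 = (-97 + 37) + 4445 = -60 + 4445 = 4385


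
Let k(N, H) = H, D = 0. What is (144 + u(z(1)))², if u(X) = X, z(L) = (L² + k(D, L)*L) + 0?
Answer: 21316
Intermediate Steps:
z(L) = 2*L² (z(L) = (L² + L*L) + 0 = (L² + L²) + 0 = 2*L² + 0 = 2*L²)
(144 + u(z(1)))² = (144 + 2*1²)² = (144 + 2*1)² = (144 + 2)² = 146² = 21316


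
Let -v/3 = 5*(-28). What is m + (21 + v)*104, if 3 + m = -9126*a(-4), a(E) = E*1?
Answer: 82365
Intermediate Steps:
a(E) = E
v = 420 (v = -15*(-28) = -3*(-140) = 420)
m = 36501 (m = -3 - 9126*(-4) = -3 + 36504 = 36501)
m + (21 + v)*104 = 36501 + (21 + 420)*104 = 36501 + 441*104 = 36501 + 45864 = 82365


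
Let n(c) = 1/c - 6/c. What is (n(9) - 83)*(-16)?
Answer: 12032/9 ≈ 1336.9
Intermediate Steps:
n(c) = -5/c (n(c) = 1/c - 6/c = -5/c)
(n(9) - 83)*(-16) = (-5/9 - 83)*(-16) = -752/9*(-16) = 12032/9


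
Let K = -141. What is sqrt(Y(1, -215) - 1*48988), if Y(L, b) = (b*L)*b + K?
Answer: 22*I*sqrt(6) ≈ 53.889*I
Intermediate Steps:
Y(L, b) = -141 + L*b**2 (Y(L, b) = (b*L)*b - 141 = (L*b)*b - 141 = L*b**2 - 141 = -141 + L*b**2)
sqrt(Y(1, -215) - 1*48988) = sqrt((-141 + 1*(-215)**2) - 1*48988) = sqrt((-141 + 1*46225) - 48988) = sqrt((-141 + 46225) - 48988) = sqrt(46084 - 48988) = sqrt(-2904) = 22*I*sqrt(6)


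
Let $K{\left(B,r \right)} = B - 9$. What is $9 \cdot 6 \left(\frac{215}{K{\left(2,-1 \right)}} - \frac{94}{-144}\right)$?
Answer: $- \frac{45453}{28} \approx -1623.3$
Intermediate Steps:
$K{\left(B,r \right)} = -9 + B$ ($K{\left(B,r \right)} = B - 9 = -9 + B$)
$9 \cdot 6 \left(\frac{215}{K{\left(2,-1 \right)}} - \frac{94}{-144}\right) = 9 \cdot 6 \left(\frac{215}{-9 + 2} - \frac{94}{-144}\right) = 54 \left(\frac{215}{-7} - - \frac{47}{72}\right) = 54 \left(215 \left(- \frac{1}{7}\right) + \frac{47}{72}\right) = 54 \left(- \frac{215}{7} + \frac{47}{72}\right) = 54 \left(- \frac{15151}{504}\right) = - \frac{45453}{28}$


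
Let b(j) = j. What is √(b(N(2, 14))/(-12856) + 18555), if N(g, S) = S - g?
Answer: √191669355138/3214 ≈ 136.22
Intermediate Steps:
√(b(N(2, 14))/(-12856) + 18555) = √((14 - 1*2)/(-12856) + 18555) = √((14 - 2)*(-1/12856) + 18555) = √(12*(-1/12856) + 18555) = √(-3/3214 + 18555) = √(59635767/3214) = √191669355138/3214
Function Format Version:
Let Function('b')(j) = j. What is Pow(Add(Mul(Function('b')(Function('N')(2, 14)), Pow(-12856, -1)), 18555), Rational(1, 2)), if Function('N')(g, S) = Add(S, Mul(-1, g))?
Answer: Mul(Rational(1, 3214), Pow(191669355138, Rational(1, 2))) ≈ 136.22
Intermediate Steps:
Pow(Add(Mul(Function('b')(Function('N')(2, 14)), Pow(-12856, -1)), 18555), Rational(1, 2)) = Pow(Add(Mul(Add(14, Mul(-1, 2)), Pow(-12856, -1)), 18555), Rational(1, 2)) = Pow(Add(Mul(Add(14, -2), Rational(-1, 12856)), 18555), Rational(1, 2)) = Pow(Add(Mul(12, Rational(-1, 12856)), 18555), Rational(1, 2)) = Pow(Add(Rational(-3, 3214), 18555), Rational(1, 2)) = Pow(Rational(59635767, 3214), Rational(1, 2)) = Mul(Rational(1, 3214), Pow(191669355138, Rational(1, 2)))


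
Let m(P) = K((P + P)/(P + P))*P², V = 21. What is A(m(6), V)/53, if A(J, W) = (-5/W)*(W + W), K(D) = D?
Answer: -10/53 ≈ -0.18868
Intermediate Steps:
m(P) = P² (m(P) = ((P + P)/(P + P))*P² = ((2*P)/((2*P)))*P² = ((2*P)*(1/(2*P)))*P² = 1*P² = P²)
A(J, W) = -10 (A(J, W) = (-5/W)*(2*W) = -10)
A(m(6), V)/53 = -10/53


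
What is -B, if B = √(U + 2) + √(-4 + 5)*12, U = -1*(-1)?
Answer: -12 - √3 ≈ -13.732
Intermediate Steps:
U = 1
B = 12 + √3 (B = √(1 + 2) + √(-4 + 5)*12 = √3 + √1*12 = √3 + 1*12 = √3 + 12 = 12 + √3 ≈ 13.732)
-B = -(12 + √3) = -12 - √3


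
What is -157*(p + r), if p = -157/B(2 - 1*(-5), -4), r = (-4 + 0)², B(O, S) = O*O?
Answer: -98439/49 ≈ -2009.0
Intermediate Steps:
B(O, S) = O²
r = 16 (r = (-4)² = 16)
p = -157/49 (p = -157/(2 - 1*(-5))² = -157/(2 + 5)² = -157/(7²) = -157/49 ≈ -3.2041)
-157*(p + r) = -157*(-157/49 + 16) = -157*627/49 = -98439/49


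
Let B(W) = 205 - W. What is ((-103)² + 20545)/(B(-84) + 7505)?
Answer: 15577/3897 ≈ 3.9972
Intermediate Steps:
((-103)² + 20545)/(B(-84) + 7505) = ((-103)² + 20545)/((205 - 1*(-84)) + 7505) = (10609 + 20545)/((205 + 84) + 7505) = 31154/(289 + 7505) = 31154/7794 = 31154*(1/7794) = 15577/3897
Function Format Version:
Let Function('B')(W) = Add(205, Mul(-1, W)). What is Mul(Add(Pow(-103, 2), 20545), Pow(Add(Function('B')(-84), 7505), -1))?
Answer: Rational(15577, 3897) ≈ 3.9972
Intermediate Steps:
Mul(Add(Pow(-103, 2), 20545), Pow(Add(Function('B')(-84), 7505), -1)) = Mul(Add(Pow(-103, 2), 20545), Pow(Add(Add(205, Mul(-1, -84)), 7505), -1)) = Mul(Add(10609, 20545), Pow(Add(Add(205, 84), 7505), -1)) = Mul(31154, Pow(Add(289, 7505), -1)) = Mul(31154, Pow(7794, -1)) = Mul(31154, Rational(1, 7794)) = Rational(15577, 3897)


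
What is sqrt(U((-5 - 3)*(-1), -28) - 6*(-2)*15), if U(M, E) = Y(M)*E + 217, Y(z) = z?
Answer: sqrt(173) ≈ 13.153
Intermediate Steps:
U(M, E) = 217 + E*M (U(M, E) = M*E + 217 = E*M + 217 = 217 + E*M)
sqrt(U((-5 - 3)*(-1), -28) - 6*(-2)*15) = sqrt((217 - 28*(-5 - 3)*(-1)) - 6*(-2)*15) = sqrt((217 - (-224)*(-1)) + 12*15) = sqrt((217 - 28*8) + 180) = sqrt((217 - 224) + 180) = sqrt(-7 + 180) = sqrt(173)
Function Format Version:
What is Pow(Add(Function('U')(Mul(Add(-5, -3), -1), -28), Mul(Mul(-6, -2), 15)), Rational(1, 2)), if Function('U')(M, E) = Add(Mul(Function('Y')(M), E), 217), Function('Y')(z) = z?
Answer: Pow(173, Rational(1, 2)) ≈ 13.153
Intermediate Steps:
Function('U')(M, E) = Add(217, Mul(E, M)) (Function('U')(M, E) = Add(Mul(M, E), 217) = Add(Mul(E, M), 217) = Add(217, Mul(E, M)))
Pow(Add(Function('U')(Mul(Add(-5, -3), -1), -28), Mul(Mul(-6, -2), 15)), Rational(1, 2)) = Pow(Add(Add(217, Mul(-28, Mul(Add(-5, -3), -1))), Mul(Mul(-6, -2), 15)), Rational(1, 2)) = Pow(Add(Add(217, Mul(-28, Mul(-8, -1))), Mul(12, 15)), Rational(1, 2)) = Pow(Add(Add(217, Mul(-28, 8)), 180), Rational(1, 2)) = Pow(Add(Add(217, -224), 180), Rational(1, 2)) = Pow(Add(-7, 180), Rational(1, 2)) = Pow(173, Rational(1, 2))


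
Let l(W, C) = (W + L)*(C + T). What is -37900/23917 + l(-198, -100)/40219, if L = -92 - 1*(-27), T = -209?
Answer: 419362739/961917823 ≈ 0.43597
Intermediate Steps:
L = -65 (L = -92 + 27 = -65)
l(W, C) = (-209 + C)*(-65 + W) (l(W, C) = (W - 65)*(C - 209) = (-65 + W)*(-209 + C) = (-209 + C)*(-65 + W))
-37900/23917 + l(-198, -100)/40219 = -37900/23917 + (13585 - 209*(-198) - 65*(-100) - 100*(-198))/40219 = -37900*1/23917 + (13585 + 41382 + 6500 + 19800)*(1/40219) = -37900/23917 + 81267*(1/40219) = -37900/23917 + 81267/40219 = 419362739/961917823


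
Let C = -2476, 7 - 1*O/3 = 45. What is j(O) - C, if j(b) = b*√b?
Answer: 2476 - 114*I*√114 ≈ 2476.0 - 1217.2*I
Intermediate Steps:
O = -114 (O = 21 - 3*45 = 21 - 135 = -114)
j(b) = b^(3/2)
j(O) - C = (-114)^(3/2) - 1*(-2476) = -114*I*√114 + 2476 = 2476 - 114*I*√114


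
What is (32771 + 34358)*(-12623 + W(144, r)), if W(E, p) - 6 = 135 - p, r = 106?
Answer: -845019852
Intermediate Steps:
W(E, p) = 141 - p (W(E, p) = 6 + (135 - p) = 141 - p)
(32771 + 34358)*(-12623 + W(144, r)) = (32771 + 34358)*(-12623 + (141 - 1*106)) = 67129*(-12623 + (141 - 106)) = 67129*(-12623 + 35) = 67129*(-12588) = -845019852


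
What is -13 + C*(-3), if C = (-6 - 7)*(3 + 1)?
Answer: 143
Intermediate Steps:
C = -52 (C = -13*4 = -52)
-13 + C*(-3) = -13 - 52*(-3) = -13 + 156 = 143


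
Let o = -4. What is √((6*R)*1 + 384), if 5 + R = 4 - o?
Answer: √402 ≈ 20.050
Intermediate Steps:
R = 3 (R = -5 + (4 - 1*(-4)) = -5 + (4 + 4) = -5 + 8 = 3)
√((6*R)*1 + 384) = √((6*3)*1 + 384) = √(18*1 + 384) = √(18 + 384) = √402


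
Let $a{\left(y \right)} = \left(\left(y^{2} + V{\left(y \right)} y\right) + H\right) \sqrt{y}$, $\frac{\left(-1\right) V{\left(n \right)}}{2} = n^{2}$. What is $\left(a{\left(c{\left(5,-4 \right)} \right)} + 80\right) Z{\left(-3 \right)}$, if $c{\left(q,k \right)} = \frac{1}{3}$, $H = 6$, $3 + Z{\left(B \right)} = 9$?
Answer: $480 + \frac{326 \sqrt{3}}{27} \approx 500.91$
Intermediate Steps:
$V{\left(n \right)} = - 2 n^{2}$
$Z{\left(B \right)} = 6$ ($Z{\left(B \right)} = -3 + 9 = 6$)
$c{\left(q,k \right)} = \frac{1}{3}$
$a{\left(y \right)} = \sqrt{y} \left(6 + y^{2} - 2 y^{3}\right)$ ($a{\left(y \right)} = \left(\left(y^{2} + - 2 y^{2} y\right) + 6\right) \sqrt{y} = \left(\left(y^{2} - 2 y^{3}\right) + 6\right) \sqrt{y} = \left(6 + y^{2} - 2 y^{3}\right) \sqrt{y} = \sqrt{y} \left(6 + y^{2} - 2 y^{3}\right)$)
$\left(a{\left(c{\left(5,-4 \right)} \right)} + 80\right) Z{\left(-3 \right)} = \left(\frac{6 + \left(\frac{1}{3}\right)^{2} - \frac{2}{27}}{\sqrt{3}} + 80\right) 6 = \left(\frac{\sqrt{3}}{3} \left(6 + \frac{1}{9} - \frac{2}{27}\right) + 80\right) 6 = \left(\frac{\sqrt{3}}{3} \cdot \frac{163}{27} + 80\right) 6 = \left(\frac{163 \sqrt{3}}{81} + 80\right) 6 = \left(80 + \frac{163 \sqrt{3}}{81}\right) 6 = 480 + \frac{326 \sqrt{3}}{27}$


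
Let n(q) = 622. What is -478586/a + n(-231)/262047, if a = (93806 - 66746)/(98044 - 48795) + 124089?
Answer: -2057538541962832/533814740118129 ≈ -3.8544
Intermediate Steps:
a = 6111286221/49249 (a = 27060/49249 + 124089 = 6111286221/49249 ≈ 1.2409e+5)
-478586/a + n(-231)/262047 = -478586/6111286221/49249 + 622/262047 = -478586*49249/6111286221 + 622*(1/262047) = -23569881914/6111286221 + 622/262047 = -2057538541962832/533814740118129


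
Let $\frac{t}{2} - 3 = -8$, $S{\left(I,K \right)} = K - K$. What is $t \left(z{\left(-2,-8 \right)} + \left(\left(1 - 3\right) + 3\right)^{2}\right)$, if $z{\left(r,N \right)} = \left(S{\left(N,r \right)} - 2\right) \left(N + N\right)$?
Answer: $-330$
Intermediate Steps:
$S{\left(I,K \right)} = 0$
$t = -10$ ($t = 6 + 2 \left(-8\right) = 6 - 16 = -10$)
$z{\left(r,N \right)} = - 4 N$ ($z{\left(r,N \right)} = \left(0 - 2\right) \left(N + N\right) = - 2 \cdot 2 N = - 4 N$)
$t \left(z{\left(-2,-8 \right)} + \left(\left(1 - 3\right) + 3\right)^{2}\right) = - 10 \left(\left(-4\right) \left(-8\right) + \left(\left(1 - 3\right) + 3\right)^{2}\right) = - 10 \left(32 + \left(\left(1 - 3\right) + 3\right)^{2}\right) = - 10 \left(32 + \left(-2 + 3\right)^{2}\right) = - 10 \left(32 + 1^{2}\right) = - 10 \left(32 + 1\right) = \left(-10\right) 33 = -330$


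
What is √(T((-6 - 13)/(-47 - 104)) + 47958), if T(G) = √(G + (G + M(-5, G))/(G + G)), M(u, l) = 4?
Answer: √(1579000076952 + 5738*√543933710)/5738 ≈ 219.00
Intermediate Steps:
T(G) = √(G + (4 + G)/(2*G)) (T(G) = √(G + (G + 4)/(G + G)) = √(G + (4 + G)/((2*G))) = √(G + (4 + G)*(1/(2*G))) = √(G + (4 + G)/(2*G)))
√(T((-6 - 13)/(-47 - 104)) + 47958) = √(√(2 + 4*((-6 - 13)/(-47 - 104)) + 8/(((-6 - 13)/(-47 - 104))))/2 + 47958) = √(√(2 + 4*(-19/(-151)) + 8/((-19/(-151))))/2 + 47958) = √(√(2 + 4*(-19*(-1/151)) + 8/((-19*(-1/151))))/2 + 47958) = √(√(2 + 4*(19/151) + 8/(19/151))/2 + 47958) = √(√(2 + 76/151 + 8*(151/19))/2 + 47958) = √(√(2 + 76/151 + 1208/19)/2 + 47958) = √(√(189590/2869)/2 + 47958) = √((√543933710/2869)/2 + 47958) = √(√543933710/5738 + 47958) = √(47958 + √543933710/5738)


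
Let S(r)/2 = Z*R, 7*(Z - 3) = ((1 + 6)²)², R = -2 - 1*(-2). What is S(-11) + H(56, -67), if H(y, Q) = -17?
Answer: -17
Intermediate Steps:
R = 0 (R = -2 + 2 = 0)
Z = 346 (Z = 3 + ((1 + 6)²)²/7 = 3 + (7²)²/7 = 3 + (⅐)*49² = 3 + (⅐)*2401 = 3 + 343 = 346)
S(r) = 0 (S(r) = 2*(346*0) = 2*0 = 0)
S(-11) + H(56, -67) = 0 - 17 = -17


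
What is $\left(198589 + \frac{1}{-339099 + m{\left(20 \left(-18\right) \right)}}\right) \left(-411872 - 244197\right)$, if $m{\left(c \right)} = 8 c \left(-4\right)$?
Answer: $- \frac{42679641133116070}{327579} \approx -1.3029 \cdot 10^{11}$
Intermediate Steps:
$m{\left(c \right)} = - 32 c$
$\left(198589 + \frac{1}{-339099 + m{\left(20 \left(-18\right) \right)}}\right) \left(-411872 - 244197\right) = \left(198589 + \frac{1}{-339099 - 32 \cdot 20 \left(-18\right)}\right) \left(-411872 - 244197\right) = \left(198589 + \frac{1}{-339099 - -11520}\right) \left(-656069\right) = \left(198589 + \frac{1}{-339099 + 11520}\right) \left(-656069\right) = \left(198589 + \frac{1}{-327579}\right) \left(-656069\right) = \left(198589 - \frac{1}{327579}\right) \left(-656069\right) = \frac{65053586030}{327579} \left(-656069\right) = - \frac{42679641133116070}{327579}$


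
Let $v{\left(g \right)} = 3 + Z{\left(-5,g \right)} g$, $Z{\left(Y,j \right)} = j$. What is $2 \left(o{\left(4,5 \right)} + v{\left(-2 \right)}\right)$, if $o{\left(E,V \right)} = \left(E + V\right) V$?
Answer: $104$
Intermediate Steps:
$v{\left(g \right)} = 3 + g^{2}$ ($v{\left(g \right)} = 3 + g g = 3 + g^{2}$)
$o{\left(E,V \right)} = V \left(E + V\right)$
$2 \left(o{\left(4,5 \right)} + v{\left(-2 \right)}\right) = 2 \left(5 \left(4 + 5\right) + \left(3 + \left(-2\right)^{2}\right)\right) = 2 \left(5 \cdot 9 + \left(3 + 4\right)\right) = 2 \left(45 + 7\right) = 2 \cdot 52 = 104$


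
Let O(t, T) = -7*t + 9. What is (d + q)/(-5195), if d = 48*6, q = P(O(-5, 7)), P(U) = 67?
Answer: -71/1039 ≈ -0.068335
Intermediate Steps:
O(t, T) = 9 - 7*t
q = 67
d = 288
(d + q)/(-5195) = (288 + 67)/(-5195) = 355*(-1/5195) = -71/1039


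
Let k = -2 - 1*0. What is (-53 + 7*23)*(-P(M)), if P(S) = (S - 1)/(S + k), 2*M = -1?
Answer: -324/5 ≈ -64.800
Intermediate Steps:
M = -½ (M = (½)*(-1) = -½ ≈ -0.50000)
k = -2 (k = -2 + 0 = -2)
P(S) = (-1 + S)/(-2 + S) (P(S) = (S - 1)/(S - 2) = (-1 + S)/(-2 + S))
(-53 + 7*23)*(-P(M)) = (-53 + 7*23)*(-(-1 - ½)/(-2 - ½)) = (-53 + 161)*(-(-3)/((-5/2)*2)) = 108*(-(-2)*(-3)/(5*2)) = 108*(-1*⅗) = 108*(-⅗) = -324/5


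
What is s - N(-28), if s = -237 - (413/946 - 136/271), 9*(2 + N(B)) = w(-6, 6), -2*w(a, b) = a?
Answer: -180944197/769098 ≈ -235.27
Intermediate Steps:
w(a, b) = -a/2
N(B) = -5/3 (N(B) = -2 + (-1/2*(-6))/9 = -2 + (1/9)*3 = -2 + 1/3 = -5/3)
s = -60742009/256366 (s = -237 - (413*(1/946) - 136*1/271) = -237 - (413/946 - 136/271) = -237 - 1*(-16733/256366) = -237 + 16733/256366 = -60742009/256366 ≈ -236.93)
s - N(-28) = -60742009/256366 - 1*(-5/3) = -60742009/256366 + 5/3 = -180944197/769098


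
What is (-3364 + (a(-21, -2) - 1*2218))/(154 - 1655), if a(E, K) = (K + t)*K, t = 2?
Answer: 5582/1501 ≈ 3.7189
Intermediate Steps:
a(E, K) = K*(2 + K) (a(E, K) = (K + 2)*K = (2 + K)*K = K*(2 + K))
(-3364 + (a(-21, -2) - 1*2218))/(154 - 1655) = (-3364 + (-2*(2 - 2) - 1*2218))/(154 - 1655) = (-3364 + (-2*0 - 2218))/(-1501) = (-3364 + (0 - 2218))*(-1/1501) = (-3364 - 2218)*(-1/1501) = -5582*(-1/1501) = 5582/1501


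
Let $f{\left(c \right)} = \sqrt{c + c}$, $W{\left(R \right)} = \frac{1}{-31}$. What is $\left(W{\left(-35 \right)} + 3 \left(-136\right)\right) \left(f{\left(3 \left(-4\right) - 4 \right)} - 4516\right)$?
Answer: $\frac{57122884}{31} - \frac{50596 i \sqrt{2}}{31} \approx 1.8427 \cdot 10^{6} - 2308.2 i$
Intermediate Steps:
$W{\left(R \right)} = - \frac{1}{31}$
$f{\left(c \right)} = \sqrt{2} \sqrt{c}$ ($f{\left(c \right)} = \sqrt{2 c} = \sqrt{2} \sqrt{c}$)
$\left(W{\left(-35 \right)} + 3 \left(-136\right)\right) \left(f{\left(3 \left(-4\right) - 4 \right)} - 4516\right) = \left(- \frac{1}{31} + 3 \left(-136\right)\right) \left(\sqrt{2} \sqrt{3 \left(-4\right) - 4} - 4516\right) = \left(- \frac{1}{31} - 408\right) \left(\sqrt{2} \sqrt{-12 - 4} - 4516\right) = - \frac{12649 \left(\sqrt{2} \sqrt{-16} - 4516\right)}{31} = - \frac{12649 \left(\sqrt{2} \cdot 4 i - 4516\right)}{31} = - \frac{12649 \left(4 i \sqrt{2} - 4516\right)}{31} = - \frac{12649 \left(-4516 + 4 i \sqrt{2}\right)}{31} = \frac{57122884}{31} - \frac{50596 i \sqrt{2}}{31}$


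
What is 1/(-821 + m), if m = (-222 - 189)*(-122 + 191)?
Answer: -1/29180 ≈ -3.4270e-5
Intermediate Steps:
m = -28359 (m = -411*69 = -28359)
1/(-821 + m) = 1/(-821 - 28359) = 1/(-29180) = -1/29180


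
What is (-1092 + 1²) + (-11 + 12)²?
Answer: -1090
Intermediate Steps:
(-1092 + 1²) + (-11 + 12)² = (-1092 + 1) + 1² = -1091 + 1 = -1090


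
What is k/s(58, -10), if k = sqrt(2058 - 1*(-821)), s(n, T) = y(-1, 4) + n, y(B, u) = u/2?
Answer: sqrt(2879)/60 ≈ 0.89427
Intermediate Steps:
y(B, u) = u/2 (y(B, u) = u*(1/2) = u/2)
s(n, T) = 2 + n (s(n, T) = (1/2)*4 + n = 2 + n)
k = sqrt(2879) (k = sqrt(2058 + 821) = sqrt(2879) ≈ 53.656)
k/s(58, -10) = sqrt(2879)/(2 + 58) = sqrt(2879)/60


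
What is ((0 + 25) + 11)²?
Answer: 1296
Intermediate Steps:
((0 + 25) + 11)² = (25 + 11)² = 36² = 1296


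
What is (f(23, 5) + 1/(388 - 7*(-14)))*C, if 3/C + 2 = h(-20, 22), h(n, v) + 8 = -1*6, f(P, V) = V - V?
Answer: -1/2592 ≈ -0.00038580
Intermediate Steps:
f(P, V) = 0
h(n, v) = -14 (h(n, v) = -8 - 1*6 = -8 - 6 = -14)
C = -3/16 (C = 3/(-2 - 14) = 3/(-16) = 3*(-1/16) = -3/16 ≈ -0.18750)
(f(23, 5) + 1/(388 - 7*(-14)))*C = (0 + 1/(388 - 7*(-14)))*(-3/16) = (0 + 1/(388 + 98))*(-3/16) = (0 + 1/486)*(-3/16) = (1/486)*(-3/16) = -1/2592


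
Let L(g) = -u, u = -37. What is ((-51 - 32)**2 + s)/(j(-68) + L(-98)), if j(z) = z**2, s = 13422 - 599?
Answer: 19712/4661 ≈ 4.2291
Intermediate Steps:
s = 12823
L(g) = 37 (L(g) = -1*(-37) = 37)
((-51 - 32)**2 + s)/(j(-68) + L(-98)) = ((-51 - 32)**2 + 12823)/((-68)**2 + 37) = ((-83)**2 + 12823)/(4624 + 37) = (6889 + 12823)/4661 = 19712*(1/4661) = 19712/4661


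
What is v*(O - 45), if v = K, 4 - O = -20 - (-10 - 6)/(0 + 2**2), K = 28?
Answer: -700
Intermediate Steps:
O = 20 (O = 4 - (-20 - (-10 - 6)/(0 + 2**2)) = 4 - (-20 - (-16)/(0 + 4)) = 4 - (-20 - (-16)/4) = 4 - (-20 - 1*(-4)) = 4 - (-20 + 4) = 4 - 1*(-16) = 4 + 16 = 20)
v = 28
v*(O - 45) = 28*(20 - 45) = 28*(-25) = -700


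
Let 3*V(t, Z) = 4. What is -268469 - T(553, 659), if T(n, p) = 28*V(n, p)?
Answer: -805519/3 ≈ -2.6851e+5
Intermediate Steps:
V(t, Z) = 4/3 (V(t, Z) = (⅓)*4 = 4/3)
T(n, p) = 112/3 (T(n, p) = 28*(4/3) = 112/3)
-268469 - T(553, 659) = -268469 - 1*112/3 = -268469 - 112/3 = -805519/3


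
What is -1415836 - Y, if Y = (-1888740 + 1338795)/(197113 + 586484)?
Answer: -369814764049/261199 ≈ -1.4158e+6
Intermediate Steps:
Y = -183315/261199 (Y = -549945/783597 = -549945*1/783597 = -183315/261199 ≈ -0.70182)
-1415836 - Y = -1415836 - 1*(-183315/261199) = -1415836 + 183315/261199 = -369814764049/261199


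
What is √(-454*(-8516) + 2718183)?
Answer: √6584447 ≈ 2566.0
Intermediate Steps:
√(-454*(-8516) + 2718183) = √(-1*(-3866264) + 2718183) = √(3866264 + 2718183) = √6584447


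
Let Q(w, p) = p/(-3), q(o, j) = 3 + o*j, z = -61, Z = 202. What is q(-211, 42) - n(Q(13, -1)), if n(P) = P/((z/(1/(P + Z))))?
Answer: -328022192/37027 ≈ -8859.0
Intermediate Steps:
q(o, j) = 3 + j*o
Q(w, p) = -p/3 (Q(w, p) = p*(-⅓) = -p/3)
n(P) = P/(-12322 - 61*P) (n(P) = P/((-(12322 + 61*P))) = P/((-61*(202 + P))) = P/(-12322 - 61*P))
q(-211, 42) - n(Q(13, -1)) = (3 + 42*(-211)) - (-1)*(-⅓*(-1))/(12322 + 61*(-⅓*(-1))) = (3 - 8862) - (-1)/(3*(12322 + 61*(⅓))) = -8859 - (-1)/(3*(12322 + 61/3)) = -8859 - (-1)/(3*37027/3) = -8859 - (-1)*3/(3*37027) = -8859 - 1*(-1/37027) = -8859 + 1/37027 = -328022192/37027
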